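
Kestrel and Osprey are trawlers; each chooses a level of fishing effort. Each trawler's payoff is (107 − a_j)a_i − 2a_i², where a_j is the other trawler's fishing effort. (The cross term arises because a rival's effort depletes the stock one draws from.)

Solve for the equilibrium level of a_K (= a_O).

21.4

Kestrel's payoff is (107 − a_O)a_K − 2a_K².
∂π/∂a_K = 107 − a_O − 4a_K = 0, so a_K = 26.75 − 0.25a_O.
Setting a_K = a_O in the reaction function: a_K = 26.75 − 0.25a_K, so a_K = 26.75 / 1.25 = 21.4.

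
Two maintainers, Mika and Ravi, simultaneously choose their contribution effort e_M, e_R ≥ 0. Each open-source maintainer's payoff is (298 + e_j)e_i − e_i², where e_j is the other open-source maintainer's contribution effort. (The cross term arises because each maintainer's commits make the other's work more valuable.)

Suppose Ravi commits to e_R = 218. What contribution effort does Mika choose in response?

258

Mika's payoff is (298 + e_R)e_M − e_M².
∂π/∂e_M = 298 + e_R − 2e_M = 0, so e_M = 149 + 0.5e_R.
At e_R = 218: e_M = 149 + 0.5·218 = 258.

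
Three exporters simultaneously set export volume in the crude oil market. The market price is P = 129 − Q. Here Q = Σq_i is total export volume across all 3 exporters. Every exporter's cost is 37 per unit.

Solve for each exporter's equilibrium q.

A representative exporter's profit is π_i = q_i(129 − Q) − 37q_i, with Q = q_i + Σ_{j≠i} q_j.
First-order condition: 92 − 2q_i − Σ_{j≠i} q_j = 0.
Imposing symmetry (q_j = q for all j) turns Σ_{j≠i} q_j into 2q, so 92 = 4q and q = 23.

23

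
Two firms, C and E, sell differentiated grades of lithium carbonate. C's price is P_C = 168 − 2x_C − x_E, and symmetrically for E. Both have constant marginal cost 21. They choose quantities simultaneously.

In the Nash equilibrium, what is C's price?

79.8

Firm C's profit: π = x_C(168 − 2x_C − x_E) − 21x_C.
∂π/∂x_C = 147 − 4x_C − x_E = 0 ⇒ x_C = 36.75 − 0.25x_E.
By symmetry x_E = x_C; substituting into the reaction function, 1.25x_C = 36.75 and x_C = 29.4.
P_C = 168 − 2·29.4 − 29.4 = 79.8.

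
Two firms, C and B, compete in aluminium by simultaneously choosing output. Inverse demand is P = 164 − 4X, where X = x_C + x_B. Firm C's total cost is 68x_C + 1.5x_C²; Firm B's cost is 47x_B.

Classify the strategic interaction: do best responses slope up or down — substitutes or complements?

Firm C's profit: π = x_C(164 − 4(x_C + x_B)) − 68x_C − 1.5x_C².
∂π/∂x_C = 96 − 11x_C − 4x_B = 0, so x_C = 96/11 − (4/11)x_B.
The best-response slope dx_C/dx_B = −4/11 < 0: the reaction function is downward-sloping, so the choices are strategic substitutes.

strategic substitutes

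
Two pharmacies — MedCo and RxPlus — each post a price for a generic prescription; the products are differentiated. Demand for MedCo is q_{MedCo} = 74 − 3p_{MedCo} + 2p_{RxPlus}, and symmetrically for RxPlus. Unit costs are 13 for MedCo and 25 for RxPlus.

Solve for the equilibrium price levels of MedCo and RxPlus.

30.5, 35

MedCo's profit: π = (p_{MedCo} − 13)(74 − 3p_{MedCo} + 2p_{RxPlus}).
∂π/∂p_{MedCo} = 113 − 6p_{MedCo} + 2p_{RxPlus} = 0 ⇒ p_{MedCo} = 113/6 + (1/3)p_{RxPlus}.
Similarly p_{RxPlus} = 149/6 + (1/3)p_{MedCo}.
Solving the two reaction functions simultaneously: (1 − (1/3)(1/3))p_{MedCo} = 113/6 + (1/3)·(149/6), so (8/9)p_{MedCo} = 244/9 and p_{MedCo} = 30.5.
Then p_{RxPlus} = 149/6 + (1/3)·30.5 = 35.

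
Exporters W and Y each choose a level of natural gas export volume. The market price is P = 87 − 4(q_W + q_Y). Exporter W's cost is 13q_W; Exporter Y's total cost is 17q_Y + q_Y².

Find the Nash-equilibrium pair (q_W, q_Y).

7.1875, 4.125

Exporter W's profit: π = q_W(87 − 4(q_W + q_Y)) − 13q_W.
∂π/∂q_W = 74 − 8q_W − 4q_Y = 0, so q_W = 9.25 − 0.5q_Y.
For Y: ∂π/∂q_Y = 70 − 10q_Y − 4q_W = 0 ⇒ q_Y = 7 − 0.4q_W.
Solving the two reaction functions simultaneously: (1 − (−0.5)(−0.4))q_W = 9.25 − 0.5·7, so 0.8q_W = 5.75 and q_W = 7.1875.
Then q_Y = 7 − 0.4·7.1875 = 4.125.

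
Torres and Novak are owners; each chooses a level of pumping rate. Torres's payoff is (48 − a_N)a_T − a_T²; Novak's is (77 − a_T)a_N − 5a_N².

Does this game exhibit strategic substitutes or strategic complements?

Expanding Torres's payoff: 48a_T − a_Na_T − a_T².
∂π/∂a_T = 48 − a_N − 2a_T = 0, so a_T = 24 − 0.5a_N.
The best-response slope da_T/da_N = −0.5 < 0: the reaction function is downward-sloping, so the choices are strategic substitutes.

strategic substitutes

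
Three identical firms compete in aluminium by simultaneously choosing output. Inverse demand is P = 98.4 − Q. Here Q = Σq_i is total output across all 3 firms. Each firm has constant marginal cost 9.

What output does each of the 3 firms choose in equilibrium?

A representative firm's profit is π_i = q_i(98.4 − Q) − 9q_i, with Q = q_i + Σ_{j≠i} q_j.
First-order condition: 89.4 − 2q_i − Σ_{j≠i} q_j = 0.
In a symmetric equilibrium every firm chooses the same q, so Σ_{j≠i} q_j = 2q. The condition becomes 89.4 − 4q = 0, giving q = 89.4/4 = 22.35.

22.35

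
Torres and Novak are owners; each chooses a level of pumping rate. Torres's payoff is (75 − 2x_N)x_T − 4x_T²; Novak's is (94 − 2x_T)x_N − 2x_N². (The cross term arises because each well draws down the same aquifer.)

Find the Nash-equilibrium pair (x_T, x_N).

4, 21.5

Expanding Torres's payoff: 75x_T − 2x_Nx_T − 4x_T².
∂π/∂x_T = 75 − 2x_N − 8x_T = 0, so x_T = 9.375 − 0.25x_N.
Likewise for Novak: x_N = 23.5 − 0.5x_T.
Substituting the second reaction function into the first: x_T = 9.375 − 0.25(23.5 − 0.5x_T), which gives 0.875x_T = 3.5 ⇒ x_T = 4.
Then x_N = 23.5 − 0.5·4 = 21.5.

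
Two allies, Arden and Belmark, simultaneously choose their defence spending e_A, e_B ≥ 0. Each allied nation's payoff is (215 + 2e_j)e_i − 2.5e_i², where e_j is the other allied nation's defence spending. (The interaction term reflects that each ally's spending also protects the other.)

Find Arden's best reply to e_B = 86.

77.4

Arden's payoff is (215 + 2e_B)e_A − 2.5e_A².
∂π/∂e_A = 215 + 2e_B − 5e_A = 0, so e_A = 43 + 0.4e_B.
At e_B = 86: e_A = 43 + 0.4·86 = 77.4.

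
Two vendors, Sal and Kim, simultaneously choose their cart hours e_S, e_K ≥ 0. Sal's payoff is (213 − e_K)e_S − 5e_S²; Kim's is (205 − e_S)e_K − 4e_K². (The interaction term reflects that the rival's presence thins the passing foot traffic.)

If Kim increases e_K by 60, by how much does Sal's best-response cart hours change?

Expanding Sal's payoff: 213e_S − e_Ke_S − 5e_S².
∂π/∂e_S = 213 − e_K − 10e_S = 0, so e_S = 21.3 − 0.1e_K.
The reaction-function slope is −0.1, so a 60-unit rise in e_K moves e_S by −0.1 × 60 = −6. Sal's best response falls — the actions are strategic substitutes.

-6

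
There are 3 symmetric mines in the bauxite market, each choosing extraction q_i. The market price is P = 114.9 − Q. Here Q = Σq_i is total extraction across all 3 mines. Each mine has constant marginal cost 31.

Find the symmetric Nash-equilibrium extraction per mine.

20.975

A representative mine's profit is π_i = q_i(114.9 − Q) − 31q_i, with Q = q_i + Σ_{j≠i} q_j.
First-order condition: 83.9 − 2q_i − Σ_{j≠i} q_j = 0.
In a symmetric equilibrium every mine chooses the same q, so Σ_{j≠i} q_j = 2q. The condition becomes 83.9 − 4q = 0, giving q = 83.9/4 = 20.975.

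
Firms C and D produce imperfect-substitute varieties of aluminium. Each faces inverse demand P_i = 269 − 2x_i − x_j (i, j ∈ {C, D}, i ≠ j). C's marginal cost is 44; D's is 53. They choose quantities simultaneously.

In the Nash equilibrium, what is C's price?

Firm C's profit: π = x_C(269 − 2x_C − x_D) − 44x_C.
∂π/∂x_C = 225 − 4x_C − x_D = 0 ⇒ x_C = 56.25 − 0.25x_D.
Similarly x_D = 54 − 0.25x_C.
Solving the two reaction functions simultaneously: (1 − (−0.25)(−0.25))x_C = 56.25 − 0.25·54, so 0.9375x_C = 42.75 and x_C = 45.6.
Then x_D = 54 − 0.25·45.6 = 42.6.
P_C = 269 − 2·45.6 − 42.6 = 135.2.

135.2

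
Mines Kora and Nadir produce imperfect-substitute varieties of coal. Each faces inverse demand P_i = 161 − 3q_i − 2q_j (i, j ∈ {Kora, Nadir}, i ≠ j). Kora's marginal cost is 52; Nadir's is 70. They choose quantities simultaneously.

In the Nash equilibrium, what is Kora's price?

Mine Kora's profit: π = q_{Kora}(161 − 3q_{Kora} − 2q_{Nadir}) − 52q_{Kora}.
∂π/∂q_{Kora} = 109 − 6q_{Kora} − 2q_{Nadir} = 0 ⇒ q_{Kora} = 109/6 − (1/3)q_{Nadir}.
Similarly q_{Nadir} = 91/6 − (1/3)q_{Kora}.
Substituting the second reaction function into the first: q_{Kora} = 109/6 − (1/3)(91/6 − (1/3)q_{Kora}), which gives (8/9)q_{Kora} = 118/9 ⇒ q_{Kora} = 14.75.
Then q_{Nadir} = 91/6 − (1/3)·14.75 = 10.25.
P_{Kora} = 161 − 3·14.75 − 2·10.25 = 96.25.

96.25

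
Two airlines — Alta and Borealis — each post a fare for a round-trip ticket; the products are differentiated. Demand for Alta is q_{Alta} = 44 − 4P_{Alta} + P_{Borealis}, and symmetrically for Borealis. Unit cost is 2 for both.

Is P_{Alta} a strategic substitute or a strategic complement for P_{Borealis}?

Alta's profit: π = (P_{Alta} − 2)(44 − 4P_{Alta} + P_{Borealis}).
∂π/∂P_{Alta} = 52 − 8P_{Alta} + P_{Borealis} = 0 ⇒ P_{Alta} = 6.5 + 0.125P_{Borealis}.
The best-response slope dP_{Alta}/dP_{Borealis} = 0.125 > 0: the reaction function is upward-sloping, so the choices are strategic complements.

strategic complements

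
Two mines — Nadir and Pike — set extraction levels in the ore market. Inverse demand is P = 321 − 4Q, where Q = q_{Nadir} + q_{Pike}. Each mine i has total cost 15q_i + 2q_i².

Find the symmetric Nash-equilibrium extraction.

19.125

Mine Nadir's profit: π = q_{Nadir}(321 − 4(q_{Nadir} + q_{Pike})) − 15q_{Nadir} − 2q_{Nadir}².
∂π/∂q_{Nadir} = 306 − 12q_{Nadir} − 4q_{Pike} = 0, so q_{Nadir} = 25.5 − (1/3)q_{Pike}.
The game is symmetric, so in equilibrium q_{Pike} = q_{Nadir}: the reaction function gives (4/3)q_{Nadir} = 25.5, hence q_{Nadir} = 19.125.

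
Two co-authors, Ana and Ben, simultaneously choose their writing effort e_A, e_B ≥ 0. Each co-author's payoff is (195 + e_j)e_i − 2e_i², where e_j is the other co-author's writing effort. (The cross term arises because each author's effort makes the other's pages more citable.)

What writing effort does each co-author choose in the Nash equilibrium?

Ana's payoff is (195 + e_B)e_A − 2e_A².
∂π/∂e_A = 195 + e_B − 4e_A = 0, so e_A = 48.75 + 0.25e_B.
The game is symmetric, so in equilibrium e_B = e_A: the reaction function gives 0.75e_A = 48.75, hence e_A = 65.

65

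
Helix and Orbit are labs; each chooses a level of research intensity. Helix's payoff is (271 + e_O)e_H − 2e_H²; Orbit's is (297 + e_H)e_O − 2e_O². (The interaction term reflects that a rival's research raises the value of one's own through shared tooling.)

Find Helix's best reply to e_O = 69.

85

Expanding Helix's payoff: 271e_H + e_Oe_H − 2e_H².
∂π/∂e_H = 271 + e_O − 4e_H = 0, so e_H = 67.75 + 0.25e_O.
At e_O = 69: e_H = 67.75 + 0.25·69 = 85.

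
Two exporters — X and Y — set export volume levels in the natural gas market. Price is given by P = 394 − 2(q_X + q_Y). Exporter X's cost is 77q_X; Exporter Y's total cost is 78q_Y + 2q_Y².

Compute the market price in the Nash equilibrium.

213

Exporter X's profit: π = q_X(394 − 2(q_X + q_Y)) − 77q_X.
∂π/∂q_X = 317 − 4q_X − 2q_Y = 0, so q_X = 79.25 − 0.5q_Y.
For Y: ∂π/∂q_Y = 316 − 8q_Y − 2q_X = 0 ⇒ q_Y = 39.5 − 0.25q_X.
Plugging q_Y into X's best response: q_X = 79.25 − 0.5(39.5 − 0.25q_X) ⇒ 0.875q_X = 59.5, so q_X = 68.
Then q_Y = 39.5 − 0.25·68 = 22.5.
Equilibrium price: P = 394 − 2·90.5 = 213.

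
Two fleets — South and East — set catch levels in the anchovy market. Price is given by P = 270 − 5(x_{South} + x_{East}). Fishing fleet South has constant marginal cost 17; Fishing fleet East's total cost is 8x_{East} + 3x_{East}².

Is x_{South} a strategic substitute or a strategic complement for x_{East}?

strategic substitutes

Fishing fleet South's profit: π = x_{South}(270 − 5(x_{South} + x_{East})) − 17x_{South}.
∂π/∂x_{South} = 253 − 10x_{South} − 5x_{East} = 0, so x_{South} = 25.3 − 0.5x_{East}.
The best-response slope dx_{South}/dx_{East} = −0.5 < 0: the reaction function is downward-sloping, so the choices are strategic substitutes.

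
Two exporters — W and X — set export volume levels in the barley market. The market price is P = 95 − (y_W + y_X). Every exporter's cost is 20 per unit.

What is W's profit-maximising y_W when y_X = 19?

Exporter W's profit: π = y_W(95 − (y_W + y_X)) − 20y_W.
∂π/∂y_W = 75 − 2y_W − y_X = 0, so y_W = 37.5 − 0.5y_X.
At y_X = 19: y_W = 37.5 − 0.5·19 = 28.

28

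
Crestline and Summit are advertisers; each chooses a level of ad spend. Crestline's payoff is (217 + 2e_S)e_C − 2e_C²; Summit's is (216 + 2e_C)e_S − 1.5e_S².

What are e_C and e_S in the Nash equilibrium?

Expanding Crestline's payoff: 217e_C + 2e_Se_C − 2e_C².
∂π/∂e_C = 217 + 2e_S − 4e_C = 0, so e_C = 54.25 + 0.5e_S.
Likewise for Summit: e_S = 72 + (2/3)e_C.
Solving the two reaction functions simultaneously: (1 − (0.5)(2/3))e_C = 54.25 + 0.5·72, so (2/3)e_C = 90.25 and e_C = 135.375.
Then e_S = 72 + (2/3)·135.375 = 162.25.

135.375, 162.25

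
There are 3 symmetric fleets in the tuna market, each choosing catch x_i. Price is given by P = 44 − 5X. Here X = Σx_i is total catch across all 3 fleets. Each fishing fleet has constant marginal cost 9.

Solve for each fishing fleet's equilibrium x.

1.75

A representative fishing fleet's profit is π_i = x_i(44 − 5X) − 9x_i, with X = x_i + Σ_{j≠i} x_j.
First-order condition: 35 − 10x_i − 5Σ_{j≠i} x_j = 0.
In a symmetric equilibrium every fishing fleet chooses the same x, so Σ_{j≠i} x_j = 2x. The condition becomes 35 − 20x = 0, giving x = 35/20 = 1.75.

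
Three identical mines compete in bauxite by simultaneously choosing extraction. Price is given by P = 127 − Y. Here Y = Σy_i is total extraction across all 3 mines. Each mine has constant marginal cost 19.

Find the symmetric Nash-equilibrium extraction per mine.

27

A representative mine's profit is π_i = y_i(127 − Y) − 19y_i, with Y = y_i + Σ_{j≠i} y_j.
First-order condition: 108 − 2y_i − Σ_{j≠i} y_j = 0.
With identical mines, set every y_j = y: then 108 − 2y − 2y = 0, i.e. y = 108/4 = 27.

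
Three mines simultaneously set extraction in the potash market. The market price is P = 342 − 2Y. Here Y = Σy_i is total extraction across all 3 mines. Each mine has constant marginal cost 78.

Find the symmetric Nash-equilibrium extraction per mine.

A representative mine's profit is π_i = y_i(342 − 2Y) − 78y_i, with Y = y_i + Σ_{j≠i} y_j.
First-order condition: 264 − 4y_i − 2Σ_{j≠i} y_j = 0.
With identical mines, set every y_j = y: then 264 − 4y − 4y = 0, i.e. y = 264/8 = 33.

33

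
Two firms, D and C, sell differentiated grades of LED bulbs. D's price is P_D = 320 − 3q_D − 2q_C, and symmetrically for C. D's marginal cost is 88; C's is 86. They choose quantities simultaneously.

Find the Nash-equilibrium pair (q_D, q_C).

Firm D's profit: π = q_D(320 − 3q_D − 2q_C) − 88q_D.
∂π/∂q_D = 232 − 6q_D − 2q_C = 0 ⇒ q_D = 116/3 − (1/3)q_C.
Similarly q_C = 39 − (1/3)q_D.
Substituting the second reaction function into the first: q_D = 116/3 − (1/3)(39 − (1/3)q_D), which gives (8/9)q_D = 77/3 ⇒ q_D = 28.875.
Then q_C = 39 − (1/3)·28.875 = 29.375.

28.875, 29.375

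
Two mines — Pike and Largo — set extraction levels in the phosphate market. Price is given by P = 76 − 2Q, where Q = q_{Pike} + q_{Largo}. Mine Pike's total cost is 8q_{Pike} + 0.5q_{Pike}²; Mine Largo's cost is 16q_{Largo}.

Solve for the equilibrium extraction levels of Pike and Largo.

Mine Pike's profit: π = q_{Pike}(76 − 2(q_{Pike} + q_{Largo})) − 8q_{Pike} − 0.5q_{Pike}².
∂π/∂q_{Pike} = 68 − 5q_{Pike} − 2q_{Largo} = 0, so q_{Pike} = 13.6 − 0.4q_{Largo}.
For Largo: ∂π/∂q_{Largo} = 60 − 4q_{Largo} − 2q_{Pike} = 0 ⇒ q_{Largo} = 15 − 0.5q_{Pike}.
Substituting the second reaction function into the first: q_{Pike} = 13.6 − 0.4(15 − 0.5q_{Pike}), which gives 0.8q_{Pike} = 7.6 ⇒ q_{Pike} = 9.5.
Then q_{Largo} = 15 − 0.5·9.5 = 10.25.

9.5, 10.25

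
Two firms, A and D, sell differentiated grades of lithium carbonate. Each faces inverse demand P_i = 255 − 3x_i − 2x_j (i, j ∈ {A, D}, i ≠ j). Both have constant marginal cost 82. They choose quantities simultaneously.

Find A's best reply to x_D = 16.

23.5

Firm A's profit: π = x_A(255 − 3x_A − 2x_D) − 82x_A.
∂π/∂x_A = 173 − 6x_A − 2x_D = 0 ⇒ x_A = 173/6 − (1/3)x_D.
At x_D = 16: x_A = 173/6 − (1/3)·16 = 23.5.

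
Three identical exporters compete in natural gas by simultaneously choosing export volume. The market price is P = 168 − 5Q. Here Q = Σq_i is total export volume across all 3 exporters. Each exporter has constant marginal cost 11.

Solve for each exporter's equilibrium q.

A representative exporter's profit is π_i = q_i(168 − 5Q) − 11q_i, with Q = q_i + Σ_{j≠i} q_j.
First-order condition: 157 − 10q_i − 5Σ_{j≠i} q_j = 0.
In a symmetric equilibrium every exporter chooses the same q, so Σ_{j≠i} q_j = 2q. The condition becomes 157 − 20q = 0, giving q = 157/20 = 7.85.

7.85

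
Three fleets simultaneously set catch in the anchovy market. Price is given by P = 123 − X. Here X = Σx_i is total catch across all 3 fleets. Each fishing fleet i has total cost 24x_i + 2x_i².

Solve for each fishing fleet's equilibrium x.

12.375

A representative fishing fleet's profit is π_i = x_i(123 − X) − 24x_i − 2x_i², with X = x_i + Σ_{j≠i} x_j.
First-order condition: 99 − 6x_i − Σ_{j≠i} x_j = 0.
Imposing symmetry (x_j = x for all j) turns Σ_{j≠i} x_j into 2x, so 99 = 8x and x = 12.375.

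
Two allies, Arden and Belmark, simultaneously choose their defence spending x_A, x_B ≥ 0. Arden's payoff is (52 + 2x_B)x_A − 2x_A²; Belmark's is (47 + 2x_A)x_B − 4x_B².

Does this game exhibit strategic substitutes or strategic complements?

Expanding Arden's payoff: 52x_A + 2x_Bx_A − 2x_A².
∂π/∂x_A = 52 + 2x_B − 4x_A = 0, so x_A = 13 + 0.5x_B.
The best-response slope dx_A/dx_B = 0.5 > 0: the reaction function is upward-sloping, so the choices are strategic complements.

strategic complements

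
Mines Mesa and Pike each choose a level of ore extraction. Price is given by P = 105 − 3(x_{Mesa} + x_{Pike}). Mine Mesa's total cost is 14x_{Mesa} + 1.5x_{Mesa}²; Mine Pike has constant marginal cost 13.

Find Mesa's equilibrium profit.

162

Mine Mesa's profit: π = x_{Mesa}(105 − 3(x_{Mesa} + x_{Pike})) − 14x_{Mesa} − 1.5x_{Mesa}².
∂π/∂x_{Mesa} = 91 − 9x_{Mesa} − 3x_{Pike} = 0, so x_{Mesa} = 91/9 − (1/3)x_{Pike}.
For Pike: ∂π/∂x_{Pike} = 92 − 6x_{Pike} − 3x_{Mesa} = 0 ⇒ x_{Pike} = 46/3 − 0.5x_{Mesa}.
Solving the two reaction functions simultaneously: (1 − (−1/3)(−0.5))x_{Mesa} = 91/9 − (1/3)·(46/3), so (5/6)x_{Mesa} = 5 and x_{Mesa} = 6.
Then x_{Pike} = 46/3 − 0.5·6 = 37/3.
Price P = 105 − 3·(55/3) = 50.
Mesa's profit: (50 − 14)·6 − 1.5(6)² = 162.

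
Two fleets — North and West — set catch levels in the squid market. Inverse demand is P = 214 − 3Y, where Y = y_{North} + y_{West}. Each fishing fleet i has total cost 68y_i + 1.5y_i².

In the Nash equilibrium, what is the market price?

141

Fishing fleet North's profit: π = y_{North}(214 − 3(y_{North} + y_{West})) − 68y_{North} − 1.5y_{North}².
∂π/∂y_{North} = 146 − 9y_{North} − 3y_{West} = 0, so y_{North} = 146/9 − (1/3)y_{West}.
Setting y_{North} = y_{West} in the reaction function: y_{North} = 146/9 − (1/3)y_{North}, so y_{North} = (146/9) / (4/3) = 73/6.
Equilibrium price: P = 214 − 3·(73/3) = 141.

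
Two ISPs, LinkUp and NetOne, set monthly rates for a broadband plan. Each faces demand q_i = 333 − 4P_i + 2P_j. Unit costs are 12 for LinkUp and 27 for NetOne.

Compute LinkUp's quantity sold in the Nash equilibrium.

214

LinkUp's profit: π = (P_{LinkUp} − 12)(333 − 4P_{LinkUp} + 2P_{NetOne}).
∂π/∂P_{LinkUp} = 381 − 8P_{LinkUp} + 2P_{NetOne} = 0 ⇒ P_{LinkUp} = 47.625 + 0.25P_{NetOne}.
Similarly P_{NetOne} = 55.125 + 0.25P_{LinkUp}.
Solving the two reaction functions simultaneously: (1 − (0.25)(0.25))P_{LinkUp} = 47.625 + 0.25·55.125, so 0.9375P_{LinkUp} = 1965/32 and P_{LinkUp} = 65.5.
Then P_{NetOne} = 55.125 + 0.25·65.5 = 71.5.
q_{LinkUp} = 333 − 4·65.5 + 2·71.5 = 214.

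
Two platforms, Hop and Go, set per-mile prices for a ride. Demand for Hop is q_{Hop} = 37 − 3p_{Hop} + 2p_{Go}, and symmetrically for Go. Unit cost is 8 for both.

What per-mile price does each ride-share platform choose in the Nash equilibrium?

Hop's profit: π = (p_{Hop} − 8)(37 − 3p_{Hop} + 2p_{Go}).
∂π/∂p_{Hop} = 61 − 6p_{Hop} + 2p_{Go} = 0 ⇒ p_{Hop} = 61/6 + (1/3)p_{Go}.
Setting p_{Hop} = p_{Go} in the reaction function: p_{Hop} = 61/6 + (1/3)p_{Hop}, so p_{Hop} = (61/6) / (2/3) = 15.25.

15.25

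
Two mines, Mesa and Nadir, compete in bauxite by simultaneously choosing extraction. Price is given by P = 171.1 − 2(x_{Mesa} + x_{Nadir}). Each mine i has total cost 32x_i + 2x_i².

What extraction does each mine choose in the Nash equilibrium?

Mine Mesa's profit: π = x_{Mesa}(171.1 − 2(x_{Mesa} + x_{Nadir})) − 32x_{Mesa} − 2x_{Mesa}².
∂π/∂x_{Mesa} = 139.1 − 8x_{Mesa} − 2x_{Nadir} = 0, so x_{Mesa} = 17.3875 − 0.25x_{Nadir}.
The game is symmetric, so in equilibrium x_{Nadir} = x_{Mesa}: the reaction function gives 1.25x_{Mesa} = 17.3875, hence x_{Mesa} = 13.91.

13.91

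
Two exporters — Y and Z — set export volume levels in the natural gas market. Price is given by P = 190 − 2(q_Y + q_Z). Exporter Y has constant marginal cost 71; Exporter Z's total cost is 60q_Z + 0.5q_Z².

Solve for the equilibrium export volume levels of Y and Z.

Exporter Y's profit: π = q_Y(190 − 2(q_Y + q_Z)) − 71q_Y.
∂π/∂q_Y = 119 − 4q_Y − 2q_Z = 0, so q_Y = 29.75 − 0.5q_Z.
For Z: ∂π/∂q_Z = 130 − 5q_Z − 2q_Y = 0 ⇒ q_Z = 26 − 0.4q_Y.
Substituting the second reaction function into the first: q_Y = 29.75 − 0.5(26 − 0.4q_Y), which gives 0.8q_Y = 16.75 ⇒ q_Y = 20.9375.
Then q_Z = 26 − 0.4·20.9375 = 17.625.

20.9375, 17.625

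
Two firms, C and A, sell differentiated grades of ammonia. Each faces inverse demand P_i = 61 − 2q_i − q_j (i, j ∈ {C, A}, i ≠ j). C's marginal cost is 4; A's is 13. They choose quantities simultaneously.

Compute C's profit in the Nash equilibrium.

Firm C's profit: π = q_C(61 − 2q_C − q_A) − 4q_C.
∂π/∂q_C = 57 − 4q_C − q_A = 0 ⇒ q_C = 14.25 − 0.25q_A.
Similarly q_A = 12 − 0.25q_C.
Plugging q_A into C's best response: q_C = 14.25 − 0.25(12 − 0.25q_C) ⇒ 0.9375q_C = 11.25, so q_C = 12.
Then q_A = 12 − 0.25·12 = 9.
P_C = 61 − 2·12 − 9 = 28.
Profit = (28 − 4)·12 = 288.

288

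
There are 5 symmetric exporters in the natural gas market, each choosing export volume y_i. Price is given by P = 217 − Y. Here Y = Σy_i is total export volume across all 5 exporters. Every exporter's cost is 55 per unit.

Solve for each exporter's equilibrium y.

A representative exporter's profit is π_i = y_i(217 − Y) − 55y_i, with Y = y_i + Σ_{j≠i} y_j.
First-order condition: 162 − 2y_i − Σ_{j≠i} y_j = 0.
In a symmetric equilibrium every exporter chooses the same y, so Σ_{j≠i} y_j = 4y. The condition becomes 162 − 6y = 0, giving y = 162/6 = 27.

27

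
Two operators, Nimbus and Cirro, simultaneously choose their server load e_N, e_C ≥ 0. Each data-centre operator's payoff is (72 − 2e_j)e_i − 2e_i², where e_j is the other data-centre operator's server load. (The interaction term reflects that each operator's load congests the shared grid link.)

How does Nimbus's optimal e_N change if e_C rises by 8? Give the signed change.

Nimbus's payoff is (72 − 2e_C)e_N − 2e_N².
∂π/∂e_N = 72 − 2e_C − 4e_N = 0, so e_N = 18 − 0.5e_C.
The reaction-function slope is −0.5, so an 8-unit rise in e_C moves e_N by −0.5 × 8 = −4. Nimbus's best response falls — the actions are strategic substitutes.

-4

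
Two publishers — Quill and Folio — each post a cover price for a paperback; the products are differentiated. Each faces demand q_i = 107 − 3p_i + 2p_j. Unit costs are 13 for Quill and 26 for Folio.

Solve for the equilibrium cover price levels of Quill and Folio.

Quill's profit: π = (p_{Quill} − 13)(107 − 3p_{Quill} + 2p_{Folio}).
∂π/∂p_{Quill} = 146 − 6p_{Quill} + 2p_{Folio} = 0 ⇒ p_{Quill} = 73/3 + (1/3)p_{Folio}.
Similarly p_{Folio} = 185/6 + (1/3)p_{Quill}.
Plugging p_{Folio} into Quill's best response: p_{Quill} = 73/3 + (1/3)(185/6 + (1/3)p_{Quill}) ⇒ (8/9)p_{Quill} = 623/18, so p_{Quill} = 38.9375.
Then p_{Folio} = 185/6 + (1/3)·38.9375 = 43.8125.

38.9375, 43.8125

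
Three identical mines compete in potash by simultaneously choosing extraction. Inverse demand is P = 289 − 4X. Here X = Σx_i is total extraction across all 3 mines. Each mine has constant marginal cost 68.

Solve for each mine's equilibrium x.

A representative mine's profit is π_i = x_i(289 − 4X) − 68x_i, with X = x_i + Σ_{j≠i} x_j.
First-order condition: 221 − 8x_i − 4Σ_{j≠i} x_j = 0.
In a symmetric equilibrium every mine chooses the same x, so Σ_{j≠i} x_j = 2x. The condition becomes 221 − 16x = 0, giving x = 221/16 = 13.8125.

13.8125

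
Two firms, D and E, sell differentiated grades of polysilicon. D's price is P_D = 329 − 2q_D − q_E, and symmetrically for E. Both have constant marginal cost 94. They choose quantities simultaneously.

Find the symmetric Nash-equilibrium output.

47

Firm D's profit: π = q_D(329 − 2q_D − q_E) − 94q_D.
∂π/∂q_D = 235 − 4q_D − q_E = 0 ⇒ q_D = 58.75 − 0.25q_E.
By symmetry q_E = q_D; substituting into the reaction function, 1.25q_D = 58.75 and q_D = 47.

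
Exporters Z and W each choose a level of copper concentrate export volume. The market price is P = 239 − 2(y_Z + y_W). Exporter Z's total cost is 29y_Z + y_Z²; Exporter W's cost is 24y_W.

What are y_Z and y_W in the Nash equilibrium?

20.5, 43.5

Exporter Z's profit: π = y_Z(239 − 2(y_Z + y_W)) − 29y_Z − y_Z².
∂π/∂y_Z = 210 − 6y_Z − 2y_W = 0, so y_Z = 35 − (1/3)y_W.
For W: ∂π/∂y_W = 215 − 4y_W − 2y_Z = 0 ⇒ y_W = 53.75 − 0.5y_Z.
Plugging y_W into Z's best response: y_Z = 35 − (1/3)(53.75 − 0.5y_Z) ⇒ (5/6)y_Z = 205/12, so y_Z = 20.5.
Then y_W = 53.75 − 0.5·20.5 = 43.5.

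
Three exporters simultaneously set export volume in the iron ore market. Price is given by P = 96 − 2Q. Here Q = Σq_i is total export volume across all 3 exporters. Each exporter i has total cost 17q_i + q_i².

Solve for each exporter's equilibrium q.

7.9

A representative exporter's profit is π_i = q_i(96 − 2Q) − 17q_i − q_i², with Q = q_i + Σ_{j≠i} q_j.
First-order condition: 79 − 6q_i − 2Σ_{j≠i} q_j = 0.
With identical exporters, set every q_j = q: then 79 − 6q − 4q = 0, i.e. q = 79/10 = 7.9.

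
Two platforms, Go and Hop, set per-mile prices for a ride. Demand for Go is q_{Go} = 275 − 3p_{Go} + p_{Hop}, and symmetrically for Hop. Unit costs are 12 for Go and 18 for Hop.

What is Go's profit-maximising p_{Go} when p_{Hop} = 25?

Go's profit: π = (p_{Go} − 12)(275 − 3p_{Go} + p_{Hop}).
∂π/∂p_{Go} = 311 − 6p_{Go} + p_{Hop} = 0 ⇒ p_{Go} = 311/6 + (1/6)p_{Hop}.
At p_{Hop} = 25: p_{Go} = 311/6 + (1/6)·25 = 56.

56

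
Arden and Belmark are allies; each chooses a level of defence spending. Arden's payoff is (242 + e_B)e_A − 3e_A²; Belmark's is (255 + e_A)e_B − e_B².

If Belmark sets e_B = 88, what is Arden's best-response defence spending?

55

Expanding Arden's payoff: 242e_A + e_Be_A − 3e_A².
∂π/∂e_A = 242 + e_B − 6e_A = 0, so e_A = 121/3 + (1/6)e_B.
At e_B = 88: e_A = 121/3 + (1/6)·88 = 55.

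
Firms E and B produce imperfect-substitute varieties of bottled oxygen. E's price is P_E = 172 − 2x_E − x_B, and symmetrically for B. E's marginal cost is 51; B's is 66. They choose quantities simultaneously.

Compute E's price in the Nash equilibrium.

101.4

Firm E's profit: π = x_E(172 − 2x_E − x_B) − 51x_E.
∂π/∂x_E = 121 − 4x_E − x_B = 0 ⇒ x_E = 30.25 − 0.25x_B.
Similarly x_B = 26.5 − 0.25x_E.
Solving the two reaction functions simultaneously: (1 − (−0.25)(−0.25))x_E = 30.25 − 0.25·26.5, so 0.9375x_E = 23.625 and x_E = 25.2.
Then x_B = 26.5 − 0.25·25.2 = 20.2.
P_E = 172 − 2·25.2 − 20.2 = 101.4.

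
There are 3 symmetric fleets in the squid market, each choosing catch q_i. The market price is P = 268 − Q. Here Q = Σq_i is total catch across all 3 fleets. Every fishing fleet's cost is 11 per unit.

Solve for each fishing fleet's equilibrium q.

64.25

A representative fishing fleet's profit is π_i = q_i(268 − Q) − 11q_i, with Q = q_i + Σ_{j≠i} q_j.
First-order condition: 257 − 2q_i − Σ_{j≠i} q_j = 0.
Imposing symmetry (q_j = q for all j) turns Σ_{j≠i} q_j into 2q, so 257 = 4q and q = 64.25.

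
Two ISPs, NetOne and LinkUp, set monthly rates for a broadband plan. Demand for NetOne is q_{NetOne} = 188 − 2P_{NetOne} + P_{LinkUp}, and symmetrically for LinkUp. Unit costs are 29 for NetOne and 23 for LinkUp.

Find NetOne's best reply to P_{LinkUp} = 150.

99

NetOne's profit: π = (P_{NetOne} − 29)(188 − 2P_{NetOne} + P_{LinkUp}).
∂π/∂P_{NetOne} = 246 − 4P_{NetOne} + P_{LinkUp} = 0 ⇒ P_{NetOne} = 61.5 + 0.25P_{LinkUp}.
At P_{LinkUp} = 150: P_{NetOne} = 61.5 + 0.25·150 = 99.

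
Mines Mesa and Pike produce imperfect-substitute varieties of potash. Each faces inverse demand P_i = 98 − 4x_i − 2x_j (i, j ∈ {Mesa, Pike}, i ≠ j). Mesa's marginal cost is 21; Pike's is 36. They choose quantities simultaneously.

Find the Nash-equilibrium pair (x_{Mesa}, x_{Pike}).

Mine Mesa's profit: π = x_{Mesa}(98 − 4x_{Mesa} − 2x_{Pike}) − 21x_{Mesa}.
∂π/∂x_{Mesa} = 77 − 8x_{Mesa} − 2x_{Pike} = 0 ⇒ x_{Mesa} = 9.625 − 0.25x_{Pike}.
Similarly x_{Pike} = 7.75 − 0.25x_{Mesa}.
Substituting the second reaction function into the first: x_{Mesa} = 9.625 − 0.25(7.75 − 0.25x_{Mesa}), which gives 0.9375x_{Mesa} = 7.6875 ⇒ x_{Mesa} = 8.2.
Then x_{Pike} = 7.75 − 0.25·8.2 = 5.7.

8.2, 5.7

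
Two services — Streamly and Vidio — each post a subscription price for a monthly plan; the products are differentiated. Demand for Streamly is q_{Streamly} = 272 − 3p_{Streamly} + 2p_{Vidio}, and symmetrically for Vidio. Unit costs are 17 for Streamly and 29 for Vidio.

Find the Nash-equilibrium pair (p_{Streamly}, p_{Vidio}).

83, 87.5

Streamly's profit: π = (p_{Streamly} − 17)(272 − 3p_{Streamly} + 2p_{Vidio}).
∂π/∂p_{Streamly} = 323 − 6p_{Streamly} + 2p_{Vidio} = 0 ⇒ p_{Streamly} = 323/6 + (1/3)p_{Vidio}.
Similarly p_{Vidio} = 359/6 + (1/3)p_{Streamly}.
Substituting the second reaction function into the first: p_{Streamly} = 323/6 + (1/3)(359/6 + (1/3)p_{Streamly}), which gives (8/9)p_{Streamly} = 664/9 ⇒ p_{Streamly} = 83.
Then p_{Vidio} = 359/6 + (1/3)·83 = 87.5.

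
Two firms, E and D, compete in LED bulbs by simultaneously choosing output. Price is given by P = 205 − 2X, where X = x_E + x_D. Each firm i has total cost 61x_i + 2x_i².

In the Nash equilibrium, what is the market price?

147.4

Firm E's profit: π = x_E(205 − 2(x_E + x_D)) − 61x_E − 2x_E².
∂π/∂x_E = 144 − 8x_E − 2x_D = 0, so x_E = 18 − 0.25x_D.
By symmetry x_D = x_E; substituting into the reaction function, 1.25x_E = 18 and x_E = 14.4.
Equilibrium price: P = 205 − 2·28.8 = 147.4.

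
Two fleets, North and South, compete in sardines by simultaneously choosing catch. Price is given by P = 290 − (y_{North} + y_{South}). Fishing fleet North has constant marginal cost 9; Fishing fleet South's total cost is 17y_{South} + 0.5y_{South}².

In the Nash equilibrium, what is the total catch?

167

Fishing fleet North's profit: π = y_{North}(290 − (y_{North} + y_{South})) − 9y_{North}.
∂π/∂y_{North} = 281 − 2y_{North} − y_{South} = 0, so y_{North} = 140.5 − 0.5y_{South}.
For South: ∂π/∂y_{South} = 273 − 3y_{South} − y_{North} = 0 ⇒ y_{South} = 91 − (1/3)y_{North}.
Plugging y_{South} into North's best response: y_{North} = 140.5 − 0.5(91 − (1/3)y_{North}) ⇒ (5/6)y_{North} = 95, so y_{North} = 114.
Then y_{South} = 91 − (1/3)·114 = 53.
Total catch: 114 + 53 = 167.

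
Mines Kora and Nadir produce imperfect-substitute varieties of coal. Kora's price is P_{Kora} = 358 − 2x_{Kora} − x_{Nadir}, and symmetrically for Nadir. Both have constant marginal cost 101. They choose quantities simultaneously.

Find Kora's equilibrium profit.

5283.92

Mine Kora's profit: π = x_{Kora}(358 − 2x_{Kora} − x_{Nadir}) − 101x_{Kora}.
∂π/∂x_{Kora} = 257 − 4x_{Kora} − x_{Nadir} = 0 ⇒ x_{Kora} = 64.25 − 0.25x_{Nadir}.
The game is symmetric, so in equilibrium x_{Nadir} = x_{Kora}: the reaction function gives 1.25x_{Kora} = 64.25, hence x_{Kora} = 51.4.
P_{Kora} = 358 − 2·51.4 − 51.4 = 203.8.
Profit = (203.8 − 101)·51.4 = 5283.92.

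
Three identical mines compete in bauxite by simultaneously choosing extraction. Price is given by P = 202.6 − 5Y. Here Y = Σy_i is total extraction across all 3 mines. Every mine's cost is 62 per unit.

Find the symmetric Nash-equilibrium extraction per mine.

A representative mine's profit is π_i = y_i(202.6 − 5Y) − 62y_i, with Y = y_i + Σ_{j≠i} y_j.
First-order condition: 140.6 − 10y_i − 5Σ_{j≠i} y_j = 0.
Imposing symmetry (y_j = y for all j) turns Σ_{j≠i} y_j into 2y, so 140.6 = 20y and y = 7.03.

7.03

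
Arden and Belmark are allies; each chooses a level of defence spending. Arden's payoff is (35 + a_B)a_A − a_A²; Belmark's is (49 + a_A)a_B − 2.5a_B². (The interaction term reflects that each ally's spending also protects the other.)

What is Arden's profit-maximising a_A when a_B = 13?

24

Expanding Arden's payoff: 35a_A + a_Ba_A − a_A².
∂π/∂a_A = 35 + a_B − 2a_A = 0, so a_A = 17.5 + 0.5a_B.
At a_B = 13: a_A = 17.5 + 0.5·13 = 24.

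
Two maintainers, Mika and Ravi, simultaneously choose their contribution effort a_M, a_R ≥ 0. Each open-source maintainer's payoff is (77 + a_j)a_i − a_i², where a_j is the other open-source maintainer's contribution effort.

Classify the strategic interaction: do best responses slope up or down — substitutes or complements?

Mika's payoff is (77 + a_R)a_M − a_M².
∂π/∂a_M = 77 + a_R − 2a_M = 0, so a_M = 38.5 + 0.5a_R.
The best-response slope da_M/da_R = 0.5 > 0: the reaction function is upward-sloping, so the choices are strategic complements.

strategic complements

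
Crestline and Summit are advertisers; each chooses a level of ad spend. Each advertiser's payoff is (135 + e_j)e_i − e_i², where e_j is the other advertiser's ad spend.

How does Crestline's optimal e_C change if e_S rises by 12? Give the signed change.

Crestline's payoff is (135 + e_S)e_C − e_C².
∂π/∂e_C = 135 + e_S − 2e_C = 0, so e_C = 67.5 + 0.5e_S.
The reaction-function slope is 0.5, so a 12-unit rise in e_S moves e_C by 0.5 × 12 = 6. Crestline's best response rises — the actions are strategic complements.

6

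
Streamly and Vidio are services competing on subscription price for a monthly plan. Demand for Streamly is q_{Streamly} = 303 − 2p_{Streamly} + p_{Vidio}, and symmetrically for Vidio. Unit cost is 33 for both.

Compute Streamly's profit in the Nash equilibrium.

Streamly's profit: π = (p_{Streamly} − 33)(303 − 2p_{Streamly} + p_{Vidio}).
∂π/∂p_{Streamly} = 369 − 4p_{Streamly} + p_{Vidio} = 0 ⇒ p_{Streamly} = 92.25 + 0.25p_{Vidio}.
By symmetry p_{Vidio} = p_{Streamly}; substituting into the reaction function, 0.75p_{Streamly} = 92.25 and p_{Streamly} = 123.
q_{Streamly} = 303 − 2·123 + 123 = 180.
Profit = (123 − 33)·180 = 16200.

16200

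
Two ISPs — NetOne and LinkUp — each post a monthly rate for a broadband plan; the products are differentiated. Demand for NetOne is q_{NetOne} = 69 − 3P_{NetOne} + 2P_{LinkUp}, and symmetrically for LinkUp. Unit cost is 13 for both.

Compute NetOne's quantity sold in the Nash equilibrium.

NetOne's profit: π = (P_{NetOne} − 13)(69 − 3P_{NetOne} + 2P_{LinkUp}).
∂π/∂P_{NetOne} = 108 − 6P_{NetOne} + 2P_{LinkUp} = 0 ⇒ P_{NetOne} = 18 + (1/3)P_{LinkUp}.
The game is symmetric, so in equilibrium P_{LinkUp} = P_{NetOne}: the reaction function gives (2/3)P_{NetOne} = 18, hence P_{NetOne} = 27.
q_{NetOne} = 69 − 3·27 + 2·27 = 42.

42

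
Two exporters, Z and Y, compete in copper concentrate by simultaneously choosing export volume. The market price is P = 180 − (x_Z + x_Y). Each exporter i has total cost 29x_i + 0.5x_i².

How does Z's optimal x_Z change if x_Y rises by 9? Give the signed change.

-3

Exporter Z's profit: π = x_Z(180 − (x_Z + x_Y)) − 29x_Z − 0.5x_Z².
∂π/∂x_Z = 151 − 3x_Z − x_Y = 0, so x_Z = 151/3 − (1/3)x_Y.
The reaction-function slope is −1/3, so a 9-unit rise in x_Y moves x_Z by −1/3 × 9 = −3. Z's best response falls — the actions are strategic substitutes.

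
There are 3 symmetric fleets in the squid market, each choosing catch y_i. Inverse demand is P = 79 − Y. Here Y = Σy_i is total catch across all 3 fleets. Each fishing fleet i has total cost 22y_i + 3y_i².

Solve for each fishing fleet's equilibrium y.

5.7

A representative fishing fleet's profit is π_i = y_i(79 − Y) − 22y_i − 3y_i², with Y = y_i + Σ_{j≠i} y_j.
First-order condition: 57 − 8y_i − Σ_{j≠i} y_j = 0.
In a symmetric equilibrium every fishing fleet chooses the same y, so Σ_{j≠i} y_j = 2y. The condition becomes 57 − 10y = 0, giving y = 57/10 = 5.7.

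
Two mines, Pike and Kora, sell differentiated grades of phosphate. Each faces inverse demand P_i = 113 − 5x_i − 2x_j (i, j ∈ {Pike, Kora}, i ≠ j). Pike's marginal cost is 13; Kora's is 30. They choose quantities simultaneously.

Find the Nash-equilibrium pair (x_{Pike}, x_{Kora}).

Mine Pike's profit: π = x_{Pike}(113 − 5x_{Pike} − 2x_{Kora}) − 13x_{Pike}.
∂π/∂x_{Pike} = 100 − 10x_{Pike} − 2x_{Kora} = 0 ⇒ x_{Pike} = 10 − 0.2x_{Kora}.
Similarly x_{Kora} = 8.3 − 0.2x_{Pike}.
Solving the two reaction functions simultaneously: (1 − (−0.2)(−0.2))x_{Pike} = 10 − 0.2·8.3, so 0.96x_{Pike} = 8.34 and x_{Pike} = 8.6875.
Then x_{Kora} = 8.3 − 0.2·8.6875 = 6.5625.

8.6875, 6.5625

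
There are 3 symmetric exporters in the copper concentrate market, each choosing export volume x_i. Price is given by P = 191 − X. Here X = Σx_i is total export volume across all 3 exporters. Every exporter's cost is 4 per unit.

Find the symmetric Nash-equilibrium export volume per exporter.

46.75

A representative exporter's profit is π_i = x_i(191 − X) − 4x_i, with X = x_i + Σ_{j≠i} x_j.
First-order condition: 187 − 2x_i − Σ_{j≠i} x_j = 0.
Imposing symmetry (x_j = x for all j) turns Σ_{j≠i} x_j into 2x, so 187 = 4x and x = 46.75.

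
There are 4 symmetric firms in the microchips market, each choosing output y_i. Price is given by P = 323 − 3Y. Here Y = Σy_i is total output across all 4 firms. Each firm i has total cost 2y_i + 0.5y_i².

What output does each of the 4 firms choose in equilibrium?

20.0625

A representative firm's profit is π_i = y_i(323 − 3Y) − 2y_i − 0.5y_i², with Y = y_i + Σ_{j≠i} y_j.
First-order condition: 321 − 7y_i − 3Σ_{j≠i} y_j = 0.
With identical firms, set every y_j = y: then 321 − 7y − 9y = 0, i.e. y = 321/16 = 20.0625.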